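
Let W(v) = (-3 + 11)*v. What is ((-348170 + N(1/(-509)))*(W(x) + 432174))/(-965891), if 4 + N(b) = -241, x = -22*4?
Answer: 150330620050/965891 ≈ 1.5564e+5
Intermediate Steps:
x = -88
W(v) = 8*v
N(b) = -245 (N(b) = -4 - 241 = -245)
((-348170 + N(1/(-509)))*(W(x) + 432174))/(-965891) = ((-348170 - 245)*(8*(-88) + 432174))/(-965891) = -348415*(-704 + 432174)*(-1/965891) = -348415*431470*(-1/965891) = -150330620050*(-1/965891) = 150330620050/965891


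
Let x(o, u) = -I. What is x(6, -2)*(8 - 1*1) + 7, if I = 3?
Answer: -14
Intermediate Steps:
x(o, u) = -3 (x(o, u) = -1*3 = -3)
x(6, -2)*(8 - 1*1) + 7 = -3*(8 - 1*1) + 7 = -3*(8 - 1) + 7 = -3*7 + 7 = -21 + 7 = -14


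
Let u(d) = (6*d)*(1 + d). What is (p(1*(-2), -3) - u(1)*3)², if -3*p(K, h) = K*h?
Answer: 1444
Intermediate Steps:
u(d) = 6*d*(1 + d)
p(K, h) = -K*h/3
(p(1*(-2), -3) - u(1)*3)² = (-⅓*1*(-2)*(-3) - 6*(1 + 1)*3)² = (-⅓*(-2)*(-3) - 6*2*3)² = (-2 - 1*12*3)² = (-2 - 12*3)² = (-2 - 36)² = (-38)² = 1444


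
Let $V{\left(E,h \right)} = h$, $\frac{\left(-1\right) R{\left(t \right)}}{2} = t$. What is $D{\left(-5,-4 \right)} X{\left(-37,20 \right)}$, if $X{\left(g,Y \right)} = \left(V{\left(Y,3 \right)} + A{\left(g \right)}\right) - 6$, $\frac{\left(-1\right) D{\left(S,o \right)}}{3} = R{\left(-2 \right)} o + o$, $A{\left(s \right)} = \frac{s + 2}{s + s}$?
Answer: $- \frac{5610}{37} \approx -151.62$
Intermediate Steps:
$R{\left(t \right)} = - 2 t$
$A{\left(s \right)} = \frac{2 + s}{2 s}$
$D{\left(S,o \right)} = - 15 o$ ($D{\left(S,o \right)} = - 3 \left(\left(-2\right) \left(-2\right) o + o\right) = - 3 \left(4 o + o\right) = - 3 \cdot 5 o = - 15 o$)
$X{\left(g,Y \right)} = -3 + \frac{2 + g}{2 g}$ ($X{\left(g,Y \right)} = \left(3 + \frac{2 + g}{2 g}\right) - 6 = -3 + \frac{2 + g}{2 g}$)
$D{\left(-5,-4 \right)} X{\left(-37,20 \right)} = \left(-15\right) \left(-4\right) \left(- \frac{5}{2} + \frac{1}{-37}\right) = 60 \left(- \frac{5}{2} - \frac{1}{37}\right) = 60 \left(- \frac{187}{74}\right) = - \frac{5610}{37}$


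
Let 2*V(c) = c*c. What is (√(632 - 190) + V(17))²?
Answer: 85289/4 + 289*√442 ≈ 27398.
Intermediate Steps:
V(c) = c²/2 (V(c) = (c*c)/2 = c²/2)
(√(632 - 190) + V(17))² = (√(632 - 190) + (½)*17²)² = (√442 + (½)*289)² = (√442 + 289/2)² = (289/2 + √442)²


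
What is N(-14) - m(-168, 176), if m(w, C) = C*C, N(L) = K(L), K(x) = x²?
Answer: -30780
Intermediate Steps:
N(L) = L²
m(w, C) = C²
N(-14) - m(-168, 176) = (-14)² - 1*176² = 196 - 1*30976 = 196 - 30976 = -30780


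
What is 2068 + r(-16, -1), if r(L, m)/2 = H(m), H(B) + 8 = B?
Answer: 2050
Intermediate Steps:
H(B) = -8 + B
r(L, m) = -16 + 2*m (r(L, m) = 2*(-8 + m) = -16 + 2*m)
2068 + r(-16, -1) = 2068 + (-16 + 2*(-1)) = 2068 + (-16 - 2) = 2068 - 18 = 2050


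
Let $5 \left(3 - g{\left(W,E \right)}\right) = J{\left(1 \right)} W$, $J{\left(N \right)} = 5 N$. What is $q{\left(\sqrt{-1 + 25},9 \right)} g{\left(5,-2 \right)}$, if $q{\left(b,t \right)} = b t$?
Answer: $- 36 \sqrt{6} \approx -88.182$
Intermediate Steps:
$g{\left(W,E \right)} = 3 - W$ ($g{\left(W,E \right)} = 3 - \frac{5 \cdot 1 W}{5} = 3 - \frac{5 W}{5} = 3 - W$)
$q{\left(\sqrt{-1 + 25},9 \right)} g{\left(5,-2 \right)} = \sqrt{-1 + 25} \cdot 9 \left(3 - 5\right) = \sqrt{24} \cdot 9 \left(3 - 5\right) = 2 \sqrt{6} \cdot 9 \left(-2\right) = 18 \sqrt{6} \left(-2\right) = - 36 \sqrt{6}$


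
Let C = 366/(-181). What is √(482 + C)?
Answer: 2*√3931139/181 ≈ 21.908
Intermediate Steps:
C = -366/181 (C = 366*(-1/181) = -366/181 ≈ -2.0221)
√(482 + C) = √(482 - 366/181) = √(86876/181) = 2*√3931139/181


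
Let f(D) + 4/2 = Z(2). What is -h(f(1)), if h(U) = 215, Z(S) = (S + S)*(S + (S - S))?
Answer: -215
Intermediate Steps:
Z(S) = 2*S² (Z(S) = (2*S)*(S + 0) = (2*S)*S = 2*S²)
f(D) = 6 (f(D) = -2 + 2*2² = -2 + 2*4 = -2 + 8 = 6)
-h(f(1)) = -1*215 = -215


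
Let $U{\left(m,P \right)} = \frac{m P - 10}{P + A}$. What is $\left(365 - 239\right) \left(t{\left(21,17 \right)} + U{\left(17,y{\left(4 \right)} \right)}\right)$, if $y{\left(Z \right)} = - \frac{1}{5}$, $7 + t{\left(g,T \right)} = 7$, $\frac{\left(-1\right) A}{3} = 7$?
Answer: $\frac{4221}{53} \approx 79.641$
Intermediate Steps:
$A = -21$ ($A = \left(-3\right) 7 = -21$)
$t{\left(g,T \right)} = 0$ ($t{\left(g,T \right)} = -7 + 7 = 0$)
$y{\left(Z \right)} = - \frac{1}{5}$ ($y{\left(Z \right)} = \left(-1\right) \frac{1}{5} = - \frac{1}{5}$)
$U{\left(m,P \right)} = \frac{-10 + P m}{-21 + P}$ ($U{\left(m,P \right)} = \frac{m P - 10}{P - 21} = \frac{P m - 10}{-21 + P} = \frac{-10 + P m}{-21 + P}$)
$\left(365 - 239\right) \left(t{\left(21,17 \right)} + U{\left(17,y{\left(4 \right)} \right)}\right) = \left(365 - 239\right) \left(0 + \frac{-10 - \frac{17}{5}}{-21 - \frac{1}{5}}\right) = 126 \left(0 + \frac{-10 - \frac{17}{5}}{- \frac{106}{5}}\right) = 126 \left(0 - - \frac{67}{106}\right) = 126 \left(0 + \frac{67}{106}\right) = 126 \cdot \frac{67}{106} = \frac{4221}{53}$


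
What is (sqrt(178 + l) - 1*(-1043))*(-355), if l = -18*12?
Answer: -370265 - 355*I*sqrt(38) ≈ -3.7027e+5 - 2188.4*I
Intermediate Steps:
l = -216
(sqrt(178 + l) - 1*(-1043))*(-355) = (sqrt(178 - 216) - 1*(-1043))*(-355) = (sqrt(-38) + 1043)*(-355) = (I*sqrt(38) + 1043)*(-355) = (1043 + I*sqrt(38))*(-355) = -370265 - 355*I*sqrt(38)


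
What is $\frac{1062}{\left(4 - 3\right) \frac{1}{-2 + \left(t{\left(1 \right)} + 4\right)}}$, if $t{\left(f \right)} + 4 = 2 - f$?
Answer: $-1062$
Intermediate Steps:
$t{\left(f \right)} = -2 - f$ ($t{\left(f \right)} = -4 - \left(-2 + f\right) = -2 - f$)
$\frac{1062}{\left(4 - 3\right) \frac{1}{-2 + \left(t{\left(1 \right)} + 4\right)}} = \frac{1062}{\left(4 - 3\right) \frac{1}{-2 + \left(\left(-2 - 1\right) + 4\right)}} = \frac{1062}{1 \frac{1}{-2 + \left(\left(-2 - 1\right) + 4\right)}} = \frac{1062}{1 \frac{1}{-2 + \left(-3 + 4\right)}} = \frac{1062}{1 \frac{1}{-2 + 1}} = \frac{1062}{1 \frac{1}{-1}} = \frac{1062}{1 \left(-1\right)} = \frac{1062}{-1} = 1062 \left(-1\right) = -1062$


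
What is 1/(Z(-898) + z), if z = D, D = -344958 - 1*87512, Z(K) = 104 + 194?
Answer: -1/432172 ≈ -2.3139e-6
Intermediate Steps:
Z(K) = 298
D = -432470 (D = -344958 - 87512 = -432470)
z = -432470
1/(Z(-898) + z) = 1/(298 - 432470) = 1/(-432172) = -1/432172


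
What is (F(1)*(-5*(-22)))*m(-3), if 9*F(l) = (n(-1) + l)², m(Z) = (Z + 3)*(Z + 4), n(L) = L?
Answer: 0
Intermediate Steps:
m(Z) = (3 + Z)*(4 + Z)
F(l) = (-1 + l)²/9
(F(1)*(-5*(-22)))*m(-3) = (((-1 + 1)²/9)*(-5*(-22)))*(12 + (-3)² + 7*(-3)) = (((⅑)*0²)*110)*(12 + 9 - 21) = (((⅑)*0)*110)*0 = (0*110)*0 = 0*0 = 0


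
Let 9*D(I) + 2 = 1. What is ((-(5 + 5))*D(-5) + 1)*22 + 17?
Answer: 571/9 ≈ 63.444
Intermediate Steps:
D(I) = -⅑ (D(I) = -2/9 + (⅑)*1 = -2/9 + ⅑ = -⅑)
((-(5 + 5))*D(-5) + 1)*22 + 17 = (-(5 + 5)*(-⅑) + 1)*22 + 17 = (-1*10*(-⅑) + 1)*22 + 17 = (-10*(-⅑) + 1)*22 + 17 = (10/9 + 1)*22 + 17 = (19/9)*22 + 17 = 418/9 + 17 = 571/9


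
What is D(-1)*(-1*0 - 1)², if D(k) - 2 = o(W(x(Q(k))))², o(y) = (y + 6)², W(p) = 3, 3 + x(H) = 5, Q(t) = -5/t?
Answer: 6563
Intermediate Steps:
x(H) = 2 (x(H) = -3 + 5 = 2)
o(y) = (6 + y)²
D(k) = 6563 (D(k) = 2 + ((6 + 3)²)² = 2 + (9²)² = 2 + 81² = 2 + 6561 = 6563)
D(-1)*(-1*0 - 1)² = 6563*(-1*0 - 1)² = 6563*(0 - 1)² = 6563*(-1)² = 6563*1 = 6563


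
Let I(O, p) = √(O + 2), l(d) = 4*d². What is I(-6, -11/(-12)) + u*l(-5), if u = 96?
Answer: 9600 + 2*I ≈ 9600.0 + 2.0*I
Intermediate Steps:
I(O, p) = √(2 + O)
I(-6, -11/(-12)) + u*l(-5) = √(2 - 6) + 96*(4*(-5)²) = √(-4) + 96*(4*25) = 2*I + 96*100 = 2*I + 9600 = 9600 + 2*I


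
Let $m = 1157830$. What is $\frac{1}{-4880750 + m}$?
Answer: $- \frac{1}{3722920} \approx -2.6861 \cdot 10^{-7}$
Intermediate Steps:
$\frac{1}{-4880750 + m} = \frac{1}{-4880750 + 1157830} = \frac{1}{-3722920} = - \frac{1}{3722920}$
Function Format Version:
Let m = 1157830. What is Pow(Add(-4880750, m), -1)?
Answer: Rational(-1, 3722920) ≈ -2.6861e-7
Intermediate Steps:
Pow(Add(-4880750, m), -1) = Pow(Add(-4880750, 1157830), -1) = Pow(-3722920, -1) = Rational(-1, 3722920)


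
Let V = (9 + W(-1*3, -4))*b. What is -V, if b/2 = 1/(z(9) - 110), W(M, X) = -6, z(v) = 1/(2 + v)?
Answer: 22/403 ≈ 0.054591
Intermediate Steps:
b = -22/1209 (b = 2/(1/(2 + 9) - 110) = 2/(1/11 - 110) = 2/(-1209/11) = 2*(-11/1209) = -22/1209 ≈ -0.018197)
V = -22/403 (V = (9 - 6)*(-22/1209) = 3*(-22/1209) = -22/403 ≈ -0.054591)
-V = -1*(-22/403) = 22/403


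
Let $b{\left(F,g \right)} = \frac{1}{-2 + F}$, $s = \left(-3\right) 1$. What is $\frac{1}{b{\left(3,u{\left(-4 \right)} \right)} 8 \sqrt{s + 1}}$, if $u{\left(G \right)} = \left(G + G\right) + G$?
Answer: $- \frac{i \sqrt{2}}{16} \approx - 0.088388 i$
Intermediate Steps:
$s = -3$
$u{\left(G \right)} = 3 G$ ($u{\left(G \right)} = 2 G + G = 3 G$)
$\frac{1}{b{\left(3,u{\left(-4 \right)} \right)} 8 \sqrt{s + 1}} = \frac{1}{\frac{1}{-2 + 3} \cdot 8 \sqrt{-3 + 1}} = \frac{1}{1^{-1} \cdot 8 \sqrt{-2}} = \frac{1}{1 \cdot 8 i \sqrt{2}} = \frac{1}{8 i \sqrt{2}} = - \frac{i \sqrt{2}}{16}$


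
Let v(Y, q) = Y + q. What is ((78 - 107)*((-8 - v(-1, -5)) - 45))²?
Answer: 1857769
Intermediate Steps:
((78 - 107)*((-8 - v(-1, -5)) - 45))² = ((78 - 107)*((-8 - (-1 - 5)) - 45))² = (-29*((-8 - 1*(-6)) - 45))² = (-29*((-8 + 6) - 45))² = (-29*(-2 - 45))² = (-29*(-47))² = 1363² = 1857769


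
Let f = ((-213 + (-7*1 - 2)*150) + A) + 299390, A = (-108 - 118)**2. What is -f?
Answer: -348903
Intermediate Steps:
A = 51076 (A = (-226)**2 = 51076)
f = 348903 (f = ((-213 + (-7*1 - 2)*150) + 51076) + 299390 = ((-213 + (-7 - 2)*150) + 51076) + 299390 = ((-213 - 9*150) + 51076) + 299390 = ((-213 - 1350) + 51076) + 299390 = (-1563 + 51076) + 299390 = 49513 + 299390 = 348903)
-f = -1*348903 = -348903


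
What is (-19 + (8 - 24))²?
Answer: 1225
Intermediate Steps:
(-19 + (8 - 24))² = (-19 - 16)² = (-35)² = 1225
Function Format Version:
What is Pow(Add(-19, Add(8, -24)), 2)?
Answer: 1225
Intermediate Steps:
Pow(Add(-19, Add(8, -24)), 2) = Pow(Add(-19, -16), 2) = Pow(-35, 2) = 1225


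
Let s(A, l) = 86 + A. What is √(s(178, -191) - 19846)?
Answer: I*√19582 ≈ 139.94*I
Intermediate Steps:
√(s(178, -191) - 19846) = √((86 + 178) - 19846) = √(264 - 19846) = √(-19582) = I*√19582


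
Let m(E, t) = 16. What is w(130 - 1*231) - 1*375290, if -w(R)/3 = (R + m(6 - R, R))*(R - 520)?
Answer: -533645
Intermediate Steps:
w(R) = -3*(-520 + R)*(16 + R) (w(R) = -3*(R + 16)*(R - 520) = -3*(16 + R)*(-520 + R) = -3*(-520 + R)*(16 + R))
w(130 - 1*231) - 1*375290 = (24960 - 3*(130 - 1*231)² + 1512*(130 - 1*231)) - 1*375290 = (24960 - 3*(130 - 231)² + 1512*(130 - 231)) - 375290 = (24960 - 3*(-101)² + 1512*(-101)) - 375290 = (24960 - 3*10201 - 152712) - 375290 = (24960 - 30603 - 152712) - 375290 = -158355 - 375290 = -533645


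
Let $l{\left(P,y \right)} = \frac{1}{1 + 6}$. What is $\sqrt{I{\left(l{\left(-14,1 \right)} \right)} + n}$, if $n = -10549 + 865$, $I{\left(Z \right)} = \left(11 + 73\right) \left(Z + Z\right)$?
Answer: $2 i \sqrt{2415} \approx 98.285 i$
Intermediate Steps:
$l{\left(P,y \right)} = \frac{1}{7}$
$I{\left(Z \right)} = 168 Z$ ($I{\left(Z \right)} = 84 \cdot 2 Z = 168 Z$)
$n = -9684$
$\sqrt{I{\left(l{\left(-14,1 \right)} \right)} + n} = \sqrt{168 \cdot \frac{1}{7} - 9684} = \sqrt{24 - 9684} = \sqrt{-9660} = 2 i \sqrt{2415}$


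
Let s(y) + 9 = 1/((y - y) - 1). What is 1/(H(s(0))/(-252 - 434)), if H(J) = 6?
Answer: -343/3 ≈ -114.33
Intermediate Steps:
s(y) = -10 (s(y) = -9 + 1/((y - y) - 1) = -9 + 1/(0 - 1) = -9 + 1/(-1) = -9 - 1 = -10)
1/(H(s(0))/(-252 - 434)) = 1/(6/(-252 - 434)) = 1/(6/(-686)) = 1/(6*(-1/686)) = 1/(-3/343) = -343/3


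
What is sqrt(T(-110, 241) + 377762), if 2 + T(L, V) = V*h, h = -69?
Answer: sqrt(361131) ≈ 600.94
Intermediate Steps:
T(L, V) = -2 - 69*V (T(L, V) = -2 + V*(-69) = -2 - 69*V)
sqrt(T(-110, 241) + 377762) = sqrt((-2 - 69*241) + 377762) = sqrt((-2 - 16629) + 377762) = sqrt(-16631 + 377762) = sqrt(361131)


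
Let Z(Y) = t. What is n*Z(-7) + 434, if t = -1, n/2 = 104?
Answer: 226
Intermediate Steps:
n = 208 (n = 2*104 = 208)
Z(Y) = -1
n*Z(-7) + 434 = 208*(-1) + 434 = -208 + 434 = 226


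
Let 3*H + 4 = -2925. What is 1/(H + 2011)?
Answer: 3/3104 ≈ 0.00096649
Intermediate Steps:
H = -2929/3 (H = -4/3 + (1/3)*(-2925) = -4/3 - 975 = -2929/3 ≈ -976.33)
1/(H + 2011) = 1/(-2929/3 + 2011) = 1/(3104/3) = 3/3104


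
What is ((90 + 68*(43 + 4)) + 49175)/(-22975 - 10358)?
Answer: -17487/11111 ≈ -1.5738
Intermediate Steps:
((90 + 68*(43 + 4)) + 49175)/(-22975 - 10358) = ((90 + 68*47) + 49175)/(-33333) = ((90 + 3196) + 49175)*(-1/33333) = (3286 + 49175)*(-1/33333) = 52461*(-1/33333) = -17487/11111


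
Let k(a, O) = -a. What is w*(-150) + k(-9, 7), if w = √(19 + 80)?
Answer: 9 - 450*√11 ≈ -1483.5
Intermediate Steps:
w = 3*√11 (w = √99 = 3*√11 ≈ 9.9499)
w*(-150) + k(-9, 7) = (3*√11)*(-150) - 1*(-9) = -450*√11 + 9 = 9 - 450*√11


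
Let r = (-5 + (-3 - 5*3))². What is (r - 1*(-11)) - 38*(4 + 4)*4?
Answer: -676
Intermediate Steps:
r = 529 (r = (-5 + (-3 - 15))² = (-5 - 18)² = (-23)² = 529)
(r - 1*(-11)) - 38*(4 + 4)*4 = (529 - 1*(-11)) - 38*(4 + 4)*4 = (529 + 11) - 304*4 = 540 - 38*32 = 540 - 1216 = -676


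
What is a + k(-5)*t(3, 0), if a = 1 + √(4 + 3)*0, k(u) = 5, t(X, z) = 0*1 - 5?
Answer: -24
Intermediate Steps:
t(X, z) = -5 (t(X, z) = 0 - 5 = -5)
a = 1 (a = 1 + √7*0 = 1 + 0 = 1)
a + k(-5)*t(3, 0) = 1 + 5*(-5) = 1 - 25 = -24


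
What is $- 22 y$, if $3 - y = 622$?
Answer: $13618$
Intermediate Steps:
$y = -619$ ($y = 3 - 622 = -619$)
$- 22 y = \left(-22\right) \left(-619\right) = 13618$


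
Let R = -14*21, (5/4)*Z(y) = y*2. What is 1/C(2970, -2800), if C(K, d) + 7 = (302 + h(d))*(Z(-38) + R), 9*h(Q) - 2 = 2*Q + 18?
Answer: 5/564097 ≈ 8.8637e-6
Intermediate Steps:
h(Q) = 20/9 + 2*Q/9 (h(Q) = 2/9 + (2*Q + 18)/9 = 2/9 + (18 + 2*Q)/9 = 2/9 + (2 + 2*Q/9) = 20/9 + 2*Q/9)
Z(y) = 8*y/5 (Z(y) = 4*(y*2)/5 = 4*(2*y)/5 = 8*y/5)
R = -294
C(K, d) = -4857527/45 - 3548*d/45 (C(K, d) = -7 + (302 + (20/9 + 2*d/9))*((8/5)*(-38) - 294) = -7 + (2738/9 + 2*d/9)*(-304/5 - 294) = -7 + (2738/9 + 2*d/9)*(-1774/5) = -7 + (-4857212/45 - 3548*d/45) = -4857527/45 - 3548*d/45)
1/C(2970, -2800) = 1/(-4857527/45 - 3548/45*(-2800)) = 1/(-4857527/45 + 1986880/9) = 1/(564097/5) = 5/564097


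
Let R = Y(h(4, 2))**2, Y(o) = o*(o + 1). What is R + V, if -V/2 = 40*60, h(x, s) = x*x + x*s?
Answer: 355200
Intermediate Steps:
h(x, s) = x**2 + s*x
Y(o) = o*(1 + o)
V = -4800 (V = -80*60 = -2*2400 = -4800)
R = 360000 (R = ((4*(2 + 4))*(1 + 4*(2 + 4)))**2 = ((4*6)*(1 + 4*6))**2 = (24*(1 + 24))**2 = (24*25)**2 = 600**2 = 360000)
R + V = 360000 - 4800 = 355200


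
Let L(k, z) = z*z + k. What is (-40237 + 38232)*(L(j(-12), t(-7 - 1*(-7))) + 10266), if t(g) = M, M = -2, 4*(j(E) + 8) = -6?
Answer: -41144605/2 ≈ -2.0572e+7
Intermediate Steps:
j(E) = -19/2 (j(E) = -8 + (1/4)*(-6) = -8 - 3/2 = -19/2)
t(g) = -2
L(k, z) = k + z**2 (L(k, z) = z**2 + k = k + z**2)
(-40237 + 38232)*(L(j(-12), t(-7 - 1*(-7))) + 10266) = (-40237 + 38232)*((-19/2 + (-2)**2) + 10266) = -2005*((-19/2 + 4) + 10266) = -2005*(-11/2 + 10266) = -2005*20521/2 = -41144605/2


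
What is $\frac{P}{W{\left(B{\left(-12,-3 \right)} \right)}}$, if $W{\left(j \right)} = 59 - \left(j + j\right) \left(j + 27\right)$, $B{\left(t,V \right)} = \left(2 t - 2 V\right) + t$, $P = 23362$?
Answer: $- \frac{23362}{121} \approx -193.07$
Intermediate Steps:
$B{\left(t,V \right)} = - 2 V + 3 t$ ($B{\left(t,V \right)} = \left(- 2 V + 2 t\right) + t = - 2 V + 3 t$)
$W{\left(j \right)} = 59 - 2 j \left(27 + j\right)$
$\frac{P}{W{\left(B{\left(-12,-3 \right)} \right)}} = \frac{23362}{59 - 54 \left(\left(-2\right) \left(-3\right) + 3 \left(-12\right)\right) - 2 \left(\left(-2\right) \left(-3\right) + 3 \left(-12\right)\right)^{2}} = \frac{23362}{59 - 54 \left(6 - 36\right) - 2 \left(6 - 36\right)^{2}} = \frac{23362}{59 - -1620 - 2 \left(-30\right)^{2}} = \frac{23362}{59 + 1620 - 1800} = \frac{23362}{-121} = 23362 \left(- \frac{1}{121}\right) = - \frac{23362}{121}$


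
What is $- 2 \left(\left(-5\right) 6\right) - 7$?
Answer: $53$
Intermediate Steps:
$- 2 \left(\left(-5\right) 6\right) - 7 = \left(-2\right) \left(-30\right) - 7 = 60 - 7 = 53$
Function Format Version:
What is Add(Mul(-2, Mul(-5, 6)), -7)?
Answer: 53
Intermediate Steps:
Add(Mul(-2, Mul(-5, 6)), -7) = Add(Mul(-2, -30), -7) = Add(60, -7) = 53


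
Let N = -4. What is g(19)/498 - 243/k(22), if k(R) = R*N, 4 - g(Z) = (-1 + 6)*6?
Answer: 59363/21912 ≈ 2.7092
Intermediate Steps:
g(Z) = -26 (g(Z) = 4 - (-1 + 6)*6 = 4 - 5*6 = 4 - 1*30 = 4 - 30 = -26)
k(R) = -4*R (k(R) = R*(-4) = -4*R)
g(19)/498 - 243/k(22) = -26/498 - 243/((-4*22)) = -26*1/498 - 243/(-88) = -13/249 - 243*(-1/88) = -13/249 + 243/88 = 59363/21912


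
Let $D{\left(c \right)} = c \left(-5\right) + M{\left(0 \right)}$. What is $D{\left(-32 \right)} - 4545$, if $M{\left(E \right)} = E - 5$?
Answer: $-4390$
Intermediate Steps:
$M{\left(E \right)} = -5 + E$
$D{\left(c \right)} = -5 - 5 c$ ($D{\left(c \right)} = c \left(-5\right) + \left(-5 + 0\right) = - 5 c - 5 = -5 - 5 c$)
$D{\left(-32 \right)} - 4545 = \left(-5 - -160\right) - 4545 = \left(-5 + 160\right) - 4545 = 155 - 4545 = -4390$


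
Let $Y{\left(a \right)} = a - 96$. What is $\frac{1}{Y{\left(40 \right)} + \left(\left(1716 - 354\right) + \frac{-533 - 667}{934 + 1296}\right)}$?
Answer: $\frac{223}{291118} \approx 0.00076601$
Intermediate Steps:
$Y{\left(a \right)} = -96 + a$
$\frac{1}{Y{\left(40 \right)} + \left(\left(1716 - 354\right) + \frac{-533 - 667}{934 + 1296}\right)} = \frac{1}{\left(-96 + 40\right) + \left(\left(1716 - 354\right) + \frac{-533 - 667}{934 + 1296}\right)} = \frac{1}{-56 + \left(1362 - \frac{1200}{2230}\right)} = \frac{1}{-56 + \left(1362 - \frac{120}{223}\right)} = \frac{1}{-56 + \frac{303606}{223}} = \frac{1}{\frac{291118}{223}} = \frac{223}{291118}$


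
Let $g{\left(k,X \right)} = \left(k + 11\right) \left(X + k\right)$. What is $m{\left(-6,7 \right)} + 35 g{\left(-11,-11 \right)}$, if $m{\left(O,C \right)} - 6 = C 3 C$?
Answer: $153$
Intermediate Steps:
$g{\left(k,X \right)} = \left(11 + k\right) \left(X + k\right)$
$m{\left(O,C \right)} = 6 + 3 C^{2}$ ($m{\left(O,C \right)} = 6 + C 3 C = 6 + 3 C C = 6 + 3 C^{2}$)
$m{\left(-6,7 \right)} + 35 g{\left(-11,-11 \right)} = \left(6 + 3 \cdot 7^{2}\right) + 35 \left(\left(-11\right)^{2} + 11 \left(-11\right) + 11 \left(-11\right) - -121\right) = \left(6 + 3 \cdot 49\right) + 35 \left(121 - 121 - 121 + 121\right) = \left(6 + 147\right) + 35 \cdot 0 = 153 + 0 = 153$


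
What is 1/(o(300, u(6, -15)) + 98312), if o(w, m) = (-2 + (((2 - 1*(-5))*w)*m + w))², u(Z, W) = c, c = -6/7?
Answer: 1/2354316 ≈ 4.2475e-7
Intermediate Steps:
c = -6/7 (c = -6*⅐ = -6/7 ≈ -0.85714)
u(Z, W) = -6/7
o(w, m) = (-2 + w + 7*m*w)² (o(w, m) = (-2 + (((2 + 5)*w)*m + w))² = (-2 + ((7*w)*m + w))² = (-2 + (7*m*w + w))² = (-2 + (w + 7*m*w))² = (-2 + w + 7*m*w)²)
1/(o(300, u(6, -15)) + 98312) = 1/((-2 + 300 + 7*(-6/7)*300)² + 98312) = 1/((-2 + 300 - 1800)² + 98312) = 1/((-1502)² + 98312) = 1/(2256004 + 98312) = 1/2354316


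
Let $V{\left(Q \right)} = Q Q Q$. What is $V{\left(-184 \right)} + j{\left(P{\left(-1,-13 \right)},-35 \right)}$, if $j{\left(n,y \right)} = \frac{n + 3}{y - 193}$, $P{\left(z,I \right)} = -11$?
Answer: $- \frac{355081726}{57} \approx -6.2295 \cdot 10^{6}$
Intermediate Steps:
$V{\left(Q \right)} = Q^{3}$ ($V{\left(Q \right)} = Q^{2} Q = Q^{3}$)
$j{\left(n,y \right)} = \frac{3 + n}{-193 + y}$
$V{\left(-184 \right)} + j{\left(P{\left(-1,-13 \right)},-35 \right)} = \left(-184\right)^{3} + \frac{3 - 11}{-193 - 35} = -6229504 + \frac{1}{-228} \left(-8\right) = -6229504 - - \frac{2}{57} = -6229504 + \frac{2}{57} = - \frac{355081726}{57}$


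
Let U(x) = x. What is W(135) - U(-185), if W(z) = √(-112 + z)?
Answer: 185 + √23 ≈ 189.80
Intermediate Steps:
W(135) - U(-185) = √(-112 + 135) - 1*(-185) = √23 + 185 = 185 + √23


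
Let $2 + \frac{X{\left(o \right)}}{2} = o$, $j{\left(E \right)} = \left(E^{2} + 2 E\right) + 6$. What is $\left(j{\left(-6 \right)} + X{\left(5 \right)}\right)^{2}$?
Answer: $1296$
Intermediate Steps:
$j{\left(E \right)} = 6 + E^{2} + 2 E$
$X{\left(o \right)} = -4 + 2 o$
$\left(j{\left(-6 \right)} + X{\left(5 \right)}\right)^{2} = \left(\left(6 + \left(-6\right)^{2} + 2 \left(-6\right)\right) + \left(-4 + 2 \cdot 5\right)\right)^{2} = \left(\left(6 + 36 - 12\right) + \left(-4 + 10\right)\right)^{2} = \left(30 + 6\right)^{2} = 36^{2} = 1296$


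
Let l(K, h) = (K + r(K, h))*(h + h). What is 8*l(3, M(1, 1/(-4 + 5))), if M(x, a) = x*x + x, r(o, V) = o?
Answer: 192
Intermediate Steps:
M(x, a) = x + x² (M(x, a) = x² + x = x + x²)
l(K, h) = 4*K*h (l(K, h) = (K + K)*(h + h) = (2*K)*(2*h) = 4*K*h)
8*l(3, M(1, 1/(-4 + 5))) = 8*(4*3*(1*(1 + 1))) = 8*(4*3*(1*2)) = 8*(4*3*2) = 8*24 = 192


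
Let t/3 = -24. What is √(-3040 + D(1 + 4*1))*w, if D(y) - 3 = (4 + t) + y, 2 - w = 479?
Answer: -4770*I*√31 ≈ -26558.0*I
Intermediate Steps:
t = -72 (t = 3*(-24) = -72)
w = -477 (w = 2 - 1*479 = 2 - 479 = -477)
D(y) = -65 + y (D(y) = 3 + ((4 - 72) + y) = 3 + (-68 + y) = -65 + y)
√(-3040 + D(1 + 4*1))*w = √(-3040 + (-65 + (1 + 4*1)))*(-477) = √(-3040 + (-65 + (1 + 4)))*(-477) = √(-3040 + (-65 + 5))*(-477) = √(-3040 - 60)*(-477) = √(-3100)*(-477) = (10*I*√31)*(-477) = -4770*I*√31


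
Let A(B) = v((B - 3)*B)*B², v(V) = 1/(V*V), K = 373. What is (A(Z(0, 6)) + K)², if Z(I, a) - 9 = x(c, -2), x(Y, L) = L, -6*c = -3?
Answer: 35628961/256 ≈ 1.3918e+5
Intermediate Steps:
c = ½ (c = -⅙*(-3) = ½ ≈ 0.50000)
v(V) = V⁻²
Z(I, a) = 7 (Z(I, a) = 9 - 2 = 7)
A(B) = (-3 + B)⁻² (A(B) = B²/((B - 3)*B)² = B²/((-3 + B)*B)² = B²/(B*(-3 + B))² = (1/(B²*(-3 + B)²))*B² = (-3 + B)⁻²)
(A(Z(0, 6)) + K)² = ((-3 + 7)⁻² + 373)² = (4⁻² + 373)² = (1/16 + 373)² = (5969/16)² = 35628961/256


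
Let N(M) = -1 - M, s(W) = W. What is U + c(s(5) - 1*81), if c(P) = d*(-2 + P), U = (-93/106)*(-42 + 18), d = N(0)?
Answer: 5250/53 ≈ 99.057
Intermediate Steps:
d = -1 (d = -1 - 1*0 = -1 + 0 = -1)
U = 1116/53 (U = -93*1/106*(-24) = -93/106*(-24) = 1116/53 ≈ 21.057)
c(P) = 2 - P (c(P) = -(-2 + P) = 2 - P)
U + c(s(5) - 1*81) = 1116/53 + (2 - (5 - 1*81)) = 1116/53 + (2 - (5 - 81)) = 1116/53 + (2 - 1*(-76)) = 1116/53 + (2 + 76) = 1116/53 + 78 = 5250/53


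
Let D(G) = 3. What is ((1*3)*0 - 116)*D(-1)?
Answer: -348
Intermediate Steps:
((1*3)*0 - 116)*D(-1) = ((1*3)*0 - 116)*3 = (3*0 - 116)*3 = (0 - 116)*3 = -116*3 = -348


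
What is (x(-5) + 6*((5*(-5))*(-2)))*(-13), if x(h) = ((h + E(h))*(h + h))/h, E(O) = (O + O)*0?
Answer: -3770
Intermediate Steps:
E(O) = 0 (E(O) = (2*O)*0 = 0)
x(h) = 2*h (x(h) = ((h + 0)*(h + h))/h = (h*(2*h))/h = (2*h**2)/h = 2*h)
(x(-5) + 6*((5*(-5))*(-2)))*(-13) = (2*(-5) + 6*((5*(-5))*(-2)))*(-13) = (-10 + 6*(-25*(-2)))*(-13) = (-10 + 6*50)*(-13) = (-10 + 300)*(-13) = 290*(-13) = -3770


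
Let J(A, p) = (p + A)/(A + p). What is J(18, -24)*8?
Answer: 8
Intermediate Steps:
J(A, p) = 1 (J(A, p) = (A + p)/(A + p) = 1)
J(18, -24)*8 = 1*8 = 8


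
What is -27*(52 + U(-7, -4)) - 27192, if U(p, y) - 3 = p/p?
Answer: -28704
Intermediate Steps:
U(p, y) = 4 (U(p, y) = 3 + p/p = 3 + 1 = 4)
-27*(52 + U(-7, -4)) - 27192 = -27*(52 + 4) - 27192 = -27*56 - 27192 = -1512 - 27192 = -28704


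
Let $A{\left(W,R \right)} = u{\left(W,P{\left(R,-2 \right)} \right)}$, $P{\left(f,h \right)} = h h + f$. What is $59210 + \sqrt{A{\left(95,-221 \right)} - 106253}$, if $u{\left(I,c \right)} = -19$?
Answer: $59210 + 36 i \sqrt{82} \approx 59210.0 + 325.99 i$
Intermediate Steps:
$P{\left(f,h \right)} = f + h^{2}$ ($P{\left(f,h \right)} = h^{2} + f = f + h^{2}$)
$A{\left(W,R \right)} = -19$
$59210 + \sqrt{A{\left(95,-221 \right)} - 106253} = 59210 + \sqrt{-19 - 106253} = 59210 + \sqrt{-106272} = 59210 + 36 i \sqrt{82}$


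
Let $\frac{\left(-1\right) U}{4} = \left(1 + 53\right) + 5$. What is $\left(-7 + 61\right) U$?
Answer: $-12744$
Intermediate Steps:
$U = -236$ ($U = - 4 \left(\left(1 + 53\right) + 5\right) = - 4 \left(54 + 5\right) = \left(-4\right) 59 = -236$)
$\left(-7 + 61\right) U = \left(-7 + 61\right) \left(-236\right) = 54 \left(-236\right) = -12744$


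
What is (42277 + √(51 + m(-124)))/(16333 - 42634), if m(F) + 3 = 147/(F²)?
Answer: -42277/26301 - √738195/3261324 ≈ -1.6077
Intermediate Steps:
m(F) = -3 + 147/F² (m(F) = -3 + 147/(F²) = -3 + 147/F²)
(42277 + √(51 + m(-124)))/(16333 - 42634) = (42277 + √(51 + (-3 + 147/(-124)²)))/(16333 - 42634) = (42277 + √(51 + (-3 + 147*(1/15376))))/(-26301) = (42277 + √(51 + (-3 + 147/15376)))*(-1/26301) = (42277 + √(51 - 45981/15376))*(-1/26301) = (42277 + √(738195/15376))*(-1/26301) = (42277 + √738195/124)*(-1/26301) = -42277/26301 - √738195/3261324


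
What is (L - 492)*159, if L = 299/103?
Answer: -8009943/103 ≈ -77766.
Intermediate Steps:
L = 299/103 (L = 299*(1/103) = 299/103 ≈ 2.9029)
(L - 492)*159 = (299/103 - 492)*159 = -50377/103*159 = -8009943/103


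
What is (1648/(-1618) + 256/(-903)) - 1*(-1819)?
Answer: 1327877437/730527 ≈ 1817.7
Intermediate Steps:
(1648/(-1618) + 256/(-903)) - 1*(-1819) = (1648*(-1/1618) + 256*(-1/903)) + 1819 = (-824/809 - 256/903) + 1819 = -951176/730527 + 1819 = 1327877437/730527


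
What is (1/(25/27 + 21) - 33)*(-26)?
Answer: 253617/296 ≈ 856.81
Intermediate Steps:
(1/(25/27 + 21) - 33)*(-26) = (1/(592/27) - 33)*(-26) = (27/592 - 33)*(-26) = -19509/592*(-26) = 253617/296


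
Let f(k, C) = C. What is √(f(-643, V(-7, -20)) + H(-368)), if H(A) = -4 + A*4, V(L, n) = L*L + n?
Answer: I*√1447 ≈ 38.039*I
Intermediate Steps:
V(L, n) = n + L² (V(L, n) = L² + n = n + L²)
H(A) = -4 + 4*A
√(f(-643, V(-7, -20)) + H(-368)) = √((-20 + (-7)²) + (-4 + 4*(-368))) = √((-20 + 49) + (-4 - 1472)) = √(29 - 1476) = √(-1447) = I*√1447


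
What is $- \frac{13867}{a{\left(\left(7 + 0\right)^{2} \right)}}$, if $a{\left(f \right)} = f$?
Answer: $-283$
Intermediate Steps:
$- \frac{13867}{a{\left(\left(7 + 0\right)^{2} \right)}} = - \frac{13867}{\left(7 + 0\right)^{2}} = - \frac{13867}{7^{2}} = - \frac{13867}{49} = \left(-13867\right) \frac{1}{49} = -283$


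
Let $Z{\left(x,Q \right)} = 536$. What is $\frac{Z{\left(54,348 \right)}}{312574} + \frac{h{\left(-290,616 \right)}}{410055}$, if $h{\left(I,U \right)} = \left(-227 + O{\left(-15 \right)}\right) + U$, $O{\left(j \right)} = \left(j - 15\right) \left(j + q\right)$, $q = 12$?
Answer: $\frac{184756213}{64086265785} \approx 0.0028829$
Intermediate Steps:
$O{\left(j \right)} = \left(-15 + j\right) \left(12 + j\right)$ ($O{\left(j \right)} = \left(j - 15\right) \left(j + 12\right) = \left(-15 + j\right) \left(12 + j\right)$)
$h{\left(I,U \right)} = -137 + U$ ($h{\left(I,U \right)} = \left(-227 - \left(135 - 225\right)\right) + U = \left(-227 + \left(-180 + 225 + 45\right)\right) + U = \left(-227 + 90\right) + U = -137 + U$)
$\frac{Z{\left(54,348 \right)}}{312574} + \frac{h{\left(-290,616 \right)}}{410055} = \frac{536}{312574} + \frac{-137 + 616}{410055} = 536 \cdot \frac{1}{312574} + 479 \cdot \frac{1}{410055} = \frac{268}{156287} + \frac{479}{410055} = \frac{184756213}{64086265785}$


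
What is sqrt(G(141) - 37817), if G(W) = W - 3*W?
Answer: I*sqrt(38099) ≈ 195.19*I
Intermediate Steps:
G(W) = -2*W
sqrt(G(141) - 37817) = sqrt(-2*141 - 37817) = sqrt(-282 - 37817) = sqrt(-38099) = I*sqrt(38099)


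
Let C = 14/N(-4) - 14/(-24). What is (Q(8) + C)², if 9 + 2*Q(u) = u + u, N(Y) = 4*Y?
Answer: 5929/576 ≈ 10.293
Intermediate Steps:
Q(u) = -9/2 + u (Q(u) = -9/2 + (u + u)/2 = -9/2 + (2*u)/2 = -9/2 + u)
C = -7/24 (C = 14/((4*(-4))) - 14/(-24) = 14/(-16) - 14*(-1/24) = 14*(-1/16) + 7/12 = -7/8 + 7/12 = -7/24 ≈ -0.29167)
(Q(8) + C)² = ((-9/2 + 8) - 7/24)² = (7/2 - 7/24)² = (77/24)² = 5929/576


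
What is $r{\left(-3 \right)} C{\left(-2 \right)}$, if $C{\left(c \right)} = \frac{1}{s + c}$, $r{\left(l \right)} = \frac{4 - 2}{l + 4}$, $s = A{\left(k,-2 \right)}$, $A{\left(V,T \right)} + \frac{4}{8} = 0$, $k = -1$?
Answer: $- \frac{4}{5} \approx -0.8$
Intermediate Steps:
$A{\left(V,T \right)} = - \frac{1}{2}$ ($A{\left(V,T \right)} = - \frac{1}{2} + 0 = - \frac{1}{2}$)
$s = - \frac{1}{2} \approx -0.5$
$r{\left(l \right)} = \frac{2}{4 + l}$
$C{\left(c \right)} = \frac{1}{- \frac{1}{2} + c}$
$r{\left(-3 \right)} C{\left(-2 \right)} = \frac{2}{4 - 3} \frac{2}{-1 + 2 \left(-2\right)} = \frac{2}{1} \frac{2}{-1 - 4} = 2 \cdot 1 \frac{2}{-5} = 2 \cdot 2 \left(- \frac{1}{5}\right) = 2 \left(- \frac{2}{5}\right) = - \frac{4}{5}$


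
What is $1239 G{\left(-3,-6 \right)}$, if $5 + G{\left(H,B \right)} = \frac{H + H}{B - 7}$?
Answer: $- \frac{73101}{13} \approx -5623.2$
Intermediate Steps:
$G{\left(H,B \right)} = -5 + \frac{2 H}{-7 + B}$ ($G{\left(H,B \right)} = -5 + \frac{H + H}{B - 7} = -5 + \frac{2 H}{-7 + B}$)
$1239 G{\left(-3,-6 \right)} = 1239 \frac{35 - -30 + 2 \left(-3\right)}{-7 - 6} = 1239 \frac{35 + 30 - 6}{-13} = 1239 \left(\left(- \frac{1}{13}\right) 59\right) = 1239 \left(- \frac{59}{13}\right) = - \frac{73101}{13}$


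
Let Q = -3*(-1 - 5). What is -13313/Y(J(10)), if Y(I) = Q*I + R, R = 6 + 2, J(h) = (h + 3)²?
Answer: -13313/3050 ≈ -4.3649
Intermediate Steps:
J(h) = (3 + h)²
R = 8
Q = 18 (Q = -3*(-6) = 18)
Y(I) = 8 + 18*I (Y(I) = 18*I + 8 = 8 + 18*I)
-13313/Y(J(10)) = -13313/(8 + 18*(3 + 10)²) = -13313/(8 + 18*13²) = -13313/(8 + 18*169) = -13313/(8 + 3042) = -13313/3050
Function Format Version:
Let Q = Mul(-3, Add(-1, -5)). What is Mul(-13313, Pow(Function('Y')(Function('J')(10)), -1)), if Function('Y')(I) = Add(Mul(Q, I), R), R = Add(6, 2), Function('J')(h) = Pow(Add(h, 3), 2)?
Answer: Rational(-13313, 3050) ≈ -4.3649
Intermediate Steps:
Function('J')(h) = Pow(Add(3, h), 2)
R = 8
Q = 18 (Q = Mul(-3, -6) = 18)
Function('Y')(I) = Add(8, Mul(18, I)) (Function('Y')(I) = Add(Mul(18, I), 8) = Add(8, Mul(18, I)))
Mul(-13313, Pow(Function('Y')(Function('J')(10)), -1)) = Mul(-13313, Pow(Add(8, Mul(18, Pow(Add(3, 10), 2))), -1)) = Mul(-13313, Pow(Add(8, Mul(18, Pow(13, 2))), -1)) = Mul(-13313, Pow(Add(8, Mul(18, 169)), -1)) = Mul(-13313, Pow(Add(8, 3042), -1)) = Mul(-13313, Pow(3050, -1)) = Mul(-13313, Rational(1, 3050)) = Rational(-13313, 3050)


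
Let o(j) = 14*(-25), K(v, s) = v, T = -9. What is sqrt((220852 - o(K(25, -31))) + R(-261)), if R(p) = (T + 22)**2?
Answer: sqrt(221371) ≈ 470.50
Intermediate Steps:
R(p) = 169 (R(p) = (-9 + 22)**2 = 13**2 = 169)
o(j) = -350
sqrt((220852 - o(K(25, -31))) + R(-261)) = sqrt((220852 - 1*(-350)) + 169) = sqrt((220852 + 350) + 169) = sqrt(221202 + 169) = sqrt(221371)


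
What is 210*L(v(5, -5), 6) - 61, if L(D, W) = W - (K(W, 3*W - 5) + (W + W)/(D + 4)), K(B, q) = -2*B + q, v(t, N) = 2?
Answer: 569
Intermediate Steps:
K(B, q) = q - 2*B
L(D, W) = 5 - 2*W/(4 + D) (L(D, W) = W - (((3*W - 5) - 2*W) + (W + W)/(D + 4)) = W - (((-5 + 3*W) - 2*W) + (2*W)/(4 + D)) = W - ((-5 + W) + 2*W/(4 + D)) = W - (-5 + W + 2*W/(4 + D)) = W + (5 - W - 2*W/(4 + D)) = 5 - 2*W/(4 + D))
210*L(v(5, -5), 6) - 61 = 210*((20 - 2*6 + 5*2)/(4 + 2)) - 61 = 210*((20 - 12 + 10)/6) - 61 = 210*((⅙)*18) - 61 = 210*3 - 61 = 630 - 61 = 569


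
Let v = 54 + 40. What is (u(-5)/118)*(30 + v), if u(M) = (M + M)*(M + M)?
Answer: 6200/59 ≈ 105.08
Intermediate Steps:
u(M) = 4*M² (u(M) = (2*M)*(2*M) = 4*M²)
v = 94
(u(-5)/118)*(30 + v) = ((4*(-5)²)/118)*(30 + 94) = ((4*25)*(1/118))*124 = (100*(1/118))*124 = (50/59)*124 = 6200/59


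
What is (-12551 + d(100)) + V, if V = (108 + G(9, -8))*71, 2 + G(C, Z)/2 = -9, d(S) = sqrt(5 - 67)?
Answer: -6445 + I*sqrt(62) ≈ -6445.0 + 7.874*I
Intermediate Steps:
d(S) = I*sqrt(62) (d(S) = sqrt(-62) = I*sqrt(62))
G(C, Z) = -22 (G(C, Z) = -4 + 2*(-9) = -4 - 18 = -22)
V = 6106 (V = (108 - 22)*71 = 86*71 = 6106)
(-12551 + d(100)) + V = (-12551 + I*sqrt(62)) + 6106 = -6445 + I*sqrt(62)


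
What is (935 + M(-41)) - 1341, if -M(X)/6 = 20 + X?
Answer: -280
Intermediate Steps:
M(X) = -120 - 6*X (M(X) = -6*(20 + X) = -120 - 6*X)
(935 + M(-41)) - 1341 = (935 + (-120 - 6*(-41))) - 1341 = (935 + (-120 + 246)) - 1341 = (935 + 126) - 1341 = 1061 - 1341 = -280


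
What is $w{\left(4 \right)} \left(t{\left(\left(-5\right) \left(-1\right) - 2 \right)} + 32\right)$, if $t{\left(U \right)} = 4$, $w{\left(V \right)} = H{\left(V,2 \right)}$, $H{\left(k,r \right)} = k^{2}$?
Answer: $576$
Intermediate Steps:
$w{\left(V \right)} = V^{2}$
$w{\left(4 \right)} \left(t{\left(\left(-5\right) \left(-1\right) - 2 \right)} + 32\right) = 4^{2} \left(4 + 32\right) = 16 \cdot 36 = 576$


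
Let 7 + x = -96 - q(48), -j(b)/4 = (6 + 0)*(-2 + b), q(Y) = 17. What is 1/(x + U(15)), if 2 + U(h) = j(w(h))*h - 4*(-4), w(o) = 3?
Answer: -1/466 ≈ -0.0021459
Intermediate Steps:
j(b) = 48 - 24*b (j(b) = -4*(6 + 0)*(-2 + b) = -24*(-2 + b) = -4*(-12 + 6*b) = 48 - 24*b)
U(h) = 14 - 24*h (U(h) = -2 + ((48 - 24*3)*h - 4*(-4)) = -2 + ((48 - 72)*h + 16) = -2 + (-24*h + 16) = -2 + (16 - 24*h) = 14 - 24*h)
x = -120 (x = -7 + (-96 - 1*17) = -7 + (-96 - 17) = -7 - 113 = -120)
1/(x + U(15)) = 1/(-120 + (14 - 24*15)) = 1/(-120 + (14 - 360)) = 1/(-120 - 346) = 1/(-466) = -1/466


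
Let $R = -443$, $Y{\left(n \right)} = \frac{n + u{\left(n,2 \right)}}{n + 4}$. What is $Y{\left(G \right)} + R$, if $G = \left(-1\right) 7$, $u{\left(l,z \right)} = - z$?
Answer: $-440$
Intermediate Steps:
$G = -7$
$Y{\left(n \right)} = \frac{-2 + n}{4 + n}$ ($Y{\left(n \right)} = \frac{n - 2}{n + 4} = \frac{n - 2}{4 + n} = \frac{-2 + n}{4 + n}$)
$Y{\left(G \right)} + R = \frac{-2 - 7}{4 - 7} - 443 = \frac{1}{-3} \left(-9\right) - 443 = \left(- \frac{1}{3}\right) \left(-9\right) - 443 = 3 - 443 = -440$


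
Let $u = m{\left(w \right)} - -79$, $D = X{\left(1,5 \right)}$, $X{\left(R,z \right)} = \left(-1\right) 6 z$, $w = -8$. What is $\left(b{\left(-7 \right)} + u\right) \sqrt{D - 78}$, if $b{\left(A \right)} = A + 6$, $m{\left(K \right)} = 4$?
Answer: $492 i \sqrt{3} \approx 852.17 i$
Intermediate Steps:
$b{\left(A \right)} = 6 + A$
$X{\left(R,z \right)} = - 6 z$
$D = -30$ ($D = \left(-6\right) 5 = -30$)
$u = 83$ ($u = 4 - -79 = 4 + 79 = 83$)
$\left(b{\left(-7 \right)} + u\right) \sqrt{D - 78} = \left(\left(6 - 7\right) + 83\right) \sqrt{-30 - 78} = \left(-1 + 83\right) \sqrt{-108} = 82 \cdot 6 i \sqrt{3} = 492 i \sqrt{3}$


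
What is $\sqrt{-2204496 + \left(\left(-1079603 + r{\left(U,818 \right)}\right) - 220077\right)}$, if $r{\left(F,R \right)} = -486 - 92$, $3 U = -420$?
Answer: $i \sqrt{3504754} \approx 1872.1 i$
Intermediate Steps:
$U = -140$ ($U = \frac{1}{3} \left(-420\right) = -140$)
$r{\left(F,R \right)} = -578$
$\sqrt{-2204496 + \left(\left(-1079603 + r{\left(U,818 \right)}\right) - 220077\right)} = \sqrt{-2204496 - 1300258} = \sqrt{-3504754} = i \sqrt{3504754}$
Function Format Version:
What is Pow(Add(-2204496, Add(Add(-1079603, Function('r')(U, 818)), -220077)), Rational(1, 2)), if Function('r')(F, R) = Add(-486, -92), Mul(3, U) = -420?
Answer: Mul(I, Pow(3504754, Rational(1, 2))) ≈ Mul(1872.1, I)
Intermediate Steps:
U = -140 (U = Mul(Rational(1, 3), -420) = -140)
Function('r')(F, R) = -578
Pow(Add(-2204496, Add(Add(-1079603, Function('r')(U, 818)), -220077)), Rational(1, 2)) = Pow(Add(-2204496, Add(Add(-1079603, -578), -220077)), Rational(1, 2)) = Pow(Add(-2204496, Add(-1080181, -220077)), Rational(1, 2)) = Pow(Add(-2204496, -1300258), Rational(1, 2)) = Pow(-3504754, Rational(1, 2)) = Mul(I, Pow(3504754, Rational(1, 2)))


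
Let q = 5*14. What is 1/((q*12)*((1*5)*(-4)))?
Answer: -1/16800 ≈ -5.9524e-5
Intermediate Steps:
q = 70
1/((q*12)*((1*5)*(-4))) = 1/((70*12)*((1*5)*(-4))) = 1/(840*(5*(-4))) = 1/(840*(-20)) = 1/(-16800) = -1/16800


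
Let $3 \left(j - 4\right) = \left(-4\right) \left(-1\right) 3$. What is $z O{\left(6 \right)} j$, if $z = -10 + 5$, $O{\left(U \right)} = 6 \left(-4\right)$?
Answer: $960$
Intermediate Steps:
$O{\left(U \right)} = -24$
$j = 8$ ($j = 4 + \frac{\left(-4\right) \left(-1\right) 3}{3} = 4 + \frac{4 \cdot 3}{3} = 4 + \frac{1}{3} \cdot 12 = 4 + 4 = 8$)
$z = -5$
$z O{\left(6 \right)} j = \left(-5\right) \left(-24\right) 8 = 120 \cdot 8 = 960$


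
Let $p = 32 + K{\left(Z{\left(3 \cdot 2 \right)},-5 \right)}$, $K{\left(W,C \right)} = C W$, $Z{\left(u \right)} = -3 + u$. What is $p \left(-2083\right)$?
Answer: $-35411$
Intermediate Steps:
$p = 17$ ($p = 32 - 5 \left(-3 + 3 \cdot 2\right) = 32 - 5 \left(-3 + 6\right) = 32 - 15 = 17$)
$p \left(-2083\right) = 17 \left(-2083\right) = -35411$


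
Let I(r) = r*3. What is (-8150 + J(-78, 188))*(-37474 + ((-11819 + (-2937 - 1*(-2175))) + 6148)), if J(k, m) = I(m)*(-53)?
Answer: 1670310094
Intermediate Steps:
I(r) = 3*r
J(k, m) = -159*m (J(k, m) = (3*m)*(-53) = -159*m)
(-8150 + J(-78, 188))*(-37474 + ((-11819 + (-2937 - 1*(-2175))) + 6148)) = (-8150 - 159*188)*(-37474 + ((-11819 + (-2937 - 1*(-2175))) + 6148)) = (-8150 - 29892)*(-37474 + ((-11819 + (-2937 + 2175)) + 6148)) = -38042*(-37474 + ((-11819 - 762) + 6148)) = -38042*(-37474 + (-12581 + 6148)) = -38042*(-37474 - 6433) = -38042*(-43907) = 1670310094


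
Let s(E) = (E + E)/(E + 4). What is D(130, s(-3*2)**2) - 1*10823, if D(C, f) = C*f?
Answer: -6143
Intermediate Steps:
s(E) = 2*E/(4 + E) (s(E) = (2*E)/(4 + E) = 2*E/(4 + E))
D(130, s(-3*2)**2) - 1*10823 = 130*(2*(-3*2)/(4 - 3*2))**2 - 1*10823 = 130*(2*(-6)/(4 - 6))**2 - 10823 = 130*(2*(-6)/(-2))**2 - 10823 = 130*(2*(-6)*(-1/2))**2 - 10823 = 130*6**2 - 10823 = 130*36 - 10823 = 4680 - 10823 = -6143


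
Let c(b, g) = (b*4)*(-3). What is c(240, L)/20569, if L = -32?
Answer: -2880/20569 ≈ -0.14002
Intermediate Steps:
c(b, g) = -12*b (c(b, g) = (4*b)*(-3) = -12*b)
c(240, L)/20569 = -12*240/20569 = -2880*1/20569 = -2880/20569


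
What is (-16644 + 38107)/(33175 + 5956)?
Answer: 21463/39131 ≈ 0.54849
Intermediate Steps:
(-16644 + 38107)/(33175 + 5956) = 21463/39131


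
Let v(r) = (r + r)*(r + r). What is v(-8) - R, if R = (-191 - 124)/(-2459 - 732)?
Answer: 816581/3191 ≈ 255.90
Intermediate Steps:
v(r) = 4*r**2 (v(r) = (2*r)*(2*r) = 4*r**2)
R = 315/3191 (R = -315/(-3191) = -315*(-1/3191) = 315/3191 ≈ 0.098715)
v(-8) - R = 4*(-8)**2 - 1*315/3191 = 4*64 - 315/3191 = 256 - 315/3191 = 816581/3191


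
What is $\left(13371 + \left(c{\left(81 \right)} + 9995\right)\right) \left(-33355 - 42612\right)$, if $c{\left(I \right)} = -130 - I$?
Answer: $-1759015885$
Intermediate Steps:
$\left(13371 + \left(c{\left(81 \right)} + 9995\right)\right) \left(-33355 - 42612\right) = \left(13371 + \left(\left(-130 - 81\right) + 9995\right)\right) \left(-33355 - 42612\right) = \left(13371 + \left(\left(-130 - 81\right) + 9995\right)\right) \left(-75967\right) = \left(13371 + \left(-211 + 9995\right)\right) \left(-75967\right) = \left(13371 + 9784\right) \left(-75967\right) = 23155 \left(-75967\right) = -1759015885$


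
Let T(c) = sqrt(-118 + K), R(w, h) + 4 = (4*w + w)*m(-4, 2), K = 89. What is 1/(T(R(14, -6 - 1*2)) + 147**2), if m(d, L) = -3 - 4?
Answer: 21609/466948910 - I*sqrt(29)/466948910 ≈ 4.6277e-5 - 1.1533e-8*I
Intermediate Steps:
m(d, L) = -7
R(w, h) = -4 - 35*w (R(w, h) = -4 + (4*w + w)*(-7) = -4 + (5*w)*(-7) = -4 - 35*w)
T(c) = I*sqrt(29) (T(c) = sqrt(-118 + 89) = sqrt(-29) = I*sqrt(29))
1/(T(R(14, -6 - 1*2)) + 147**2) = 1/(I*sqrt(29) + 147**2) = 1/(I*sqrt(29) + 21609) = 1/(21609 + I*sqrt(29))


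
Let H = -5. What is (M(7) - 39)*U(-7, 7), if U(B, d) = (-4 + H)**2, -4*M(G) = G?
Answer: -13203/4 ≈ -3300.8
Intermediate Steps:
M(G) = -G/4
U(B, d) = 81 (U(B, d) = (-4 - 5)**2 = (-9)**2 = 81)
(M(7) - 39)*U(-7, 7) = (-1/4*7 - 39)*81 = (-7/4 - 39)*81 = -163/4*81 = -13203/4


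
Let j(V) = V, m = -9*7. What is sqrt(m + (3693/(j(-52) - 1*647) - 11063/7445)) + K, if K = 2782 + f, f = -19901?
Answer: -17119 + I*sqrt(209944812611865)/1734685 ≈ -17119.0 + 8.3528*I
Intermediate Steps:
m = -63
K = -17119 (K = 2782 - 19901 = -17119)
sqrt(m + (3693/(j(-52) - 1*647) - 11063/7445)) + K = sqrt(-63 + (3693/(-52 - 1*647) - 11063/7445)) - 17119 = sqrt(-63 + (3693/(-52 - 647) - 11063*1/7445)) - 17119 = sqrt(-63 + (3693/(-699) - 11063/7445)) - 17119 = sqrt(-63 + (3693*(-1/699) - 11063/7445)) - 17119 = sqrt(-63 + (-1231/233 - 11063/7445)) - 17119 = sqrt(-63 - 11742474/1734685) - 17119 = sqrt(-121027629/1734685) - 17119 = I*sqrt(209944812611865)/1734685 - 17119 = -17119 + I*sqrt(209944812611865)/1734685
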